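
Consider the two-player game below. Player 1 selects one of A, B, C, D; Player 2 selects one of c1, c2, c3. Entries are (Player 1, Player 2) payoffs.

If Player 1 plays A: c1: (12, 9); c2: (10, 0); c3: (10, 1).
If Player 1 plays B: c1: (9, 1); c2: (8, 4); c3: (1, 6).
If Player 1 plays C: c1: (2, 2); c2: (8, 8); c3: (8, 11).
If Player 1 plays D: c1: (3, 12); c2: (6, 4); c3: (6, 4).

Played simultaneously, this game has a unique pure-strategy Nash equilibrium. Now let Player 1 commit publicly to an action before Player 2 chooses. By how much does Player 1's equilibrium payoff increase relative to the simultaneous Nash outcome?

0

Player 2 best-responds to each possible Player 1 move:
- A: BR = c1, leader payoff 12.
- B: BR = c3, leader payoff 1.
- C: BR = c3, leader payoff 8.
- D: BR = c1, leader payoff 3.
Maximizing over 12, 1, 8, 3, Player 1 chooses A. Subgame-perfect outcome: (A, c1) with payoffs (12, 9).
Now find the simultaneous Nash equilibrium.
Player 1's best replies: c1→A; c2→A; c3→A.
Player 2's best replies: A→c1; B→c3; C→c3; D→c1.
Only (A, c1) has each player best-responding; Nash payoffs (12, 9).
Player 1's commitment gain: 12 − 12 = 0.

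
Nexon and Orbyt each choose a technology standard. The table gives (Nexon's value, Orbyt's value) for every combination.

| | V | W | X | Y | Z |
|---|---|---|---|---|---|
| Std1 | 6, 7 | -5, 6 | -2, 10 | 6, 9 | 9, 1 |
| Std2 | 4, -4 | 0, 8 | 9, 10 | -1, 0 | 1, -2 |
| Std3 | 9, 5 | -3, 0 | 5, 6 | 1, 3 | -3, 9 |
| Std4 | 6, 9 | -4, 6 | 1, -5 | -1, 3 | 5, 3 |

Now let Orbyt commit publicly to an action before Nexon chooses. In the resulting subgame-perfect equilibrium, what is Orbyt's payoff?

10

Nexon best-responds to each possible Orbyt move:
- V: Nexon compares 6, 4, 9, 6 and picks Std3; Orbyt would get 5.
- W: Nexon compares -5, 0, -3, -4 and picks Std2; Orbyt would get 8.
- X: Nexon compares -2, 9, 5, 1 and picks Std2; Orbyt would get 10.
- Y: Nexon compares 6, -1, 1, -1 and picks Std1; Orbyt would get 9.
- Z: Nexon compares 9, 1, -3, 5 and picks Std1; Orbyt would get 1.
Maximizing over 5, 8, 10, 9, 1, Orbyt chooses X. Subgame-perfect outcome: (Std2, X) with payoffs (9, 10).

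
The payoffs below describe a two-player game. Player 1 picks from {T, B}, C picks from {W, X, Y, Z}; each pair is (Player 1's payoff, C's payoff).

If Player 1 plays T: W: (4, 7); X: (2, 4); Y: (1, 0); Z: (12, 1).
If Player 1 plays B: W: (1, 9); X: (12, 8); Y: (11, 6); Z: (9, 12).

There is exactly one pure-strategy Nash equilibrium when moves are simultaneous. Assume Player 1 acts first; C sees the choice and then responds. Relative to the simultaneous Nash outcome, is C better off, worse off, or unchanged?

better off

Solve by backward induction (Player 1 leads).
- T: C compares 7, 4, 0, 1 and picks W; Player 1 would get 4.
- B: C compares 9, 8, 6, 12 and picks Z; Player 1 would get 9.
Player 1's induced payoffs are 4, 9, so Player 1 commits to B. Subgame-perfect outcome: (B, Z) with payoffs (9, 12).
Under simultaneous play:
Player 1's best replies: W→T; X→B; Y→B; Z→T.
C's best replies: T→W; B→Z.
Only (T, W) has each player best-responding; Nash payoffs (4, 7).
C earns 12 sequentially versus 7 at the Nash outcome: better off.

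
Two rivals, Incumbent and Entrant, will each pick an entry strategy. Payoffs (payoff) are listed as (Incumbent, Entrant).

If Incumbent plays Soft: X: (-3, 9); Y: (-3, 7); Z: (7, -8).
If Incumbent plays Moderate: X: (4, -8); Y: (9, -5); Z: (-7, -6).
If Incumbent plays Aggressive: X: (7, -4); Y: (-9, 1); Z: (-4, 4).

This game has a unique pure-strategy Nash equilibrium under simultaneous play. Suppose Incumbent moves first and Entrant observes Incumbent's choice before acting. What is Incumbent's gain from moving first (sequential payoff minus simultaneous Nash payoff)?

Backward induction with Incumbent moving first.
- Soft: BR = X, leader payoff -3.
- Moderate: BR = Y, leader payoff 9.
- Aggressive: BR = Z, leader payoff -4.
Maximizing over -3, 9, -4, Incumbent chooses Moderate. Subgame-perfect outcome: (Moderate, Y) with payoffs (9, -5).
Now find the simultaneous Nash equilibrium.
Incumbent's best replies: X→Aggressive; Y→Moderate; Z→Soft.
Entrant's best replies: Soft→X; Moderate→Y; Aggressive→Z.
The unique mutual best reply is (Moderate, Y), giving (9, -5).
Incumbent's commitment gain: 9 − 9 = 0.

0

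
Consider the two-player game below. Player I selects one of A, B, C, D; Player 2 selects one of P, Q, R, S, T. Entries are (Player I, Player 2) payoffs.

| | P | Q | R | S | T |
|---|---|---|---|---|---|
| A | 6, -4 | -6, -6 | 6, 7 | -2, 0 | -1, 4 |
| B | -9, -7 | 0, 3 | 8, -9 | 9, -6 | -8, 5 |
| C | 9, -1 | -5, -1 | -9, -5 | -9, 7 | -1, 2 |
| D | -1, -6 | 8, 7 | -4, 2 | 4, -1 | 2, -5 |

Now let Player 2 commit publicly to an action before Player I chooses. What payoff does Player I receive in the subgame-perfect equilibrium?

Backward induction with Player 2 moving first.
- P: Player I compares 6, -9, 9, -1 and picks C; Player 2 would get -1.
- Q: Player I compares -6, 0, -5, 8 and picks D; Player 2 would get 7.
- R: Player I compares 6, 8, -9, -4 and picks B; Player 2 would get -9.
- S: Player I compares -2, 9, -9, 4 and picks B; Player 2 would get -6.
- T: Player I compares -1, -8, -1, 2 and picks D; Player 2 would get -5.
Among -1, 7, -9, -6, -5, the best is 7 at Q. Subgame-perfect outcome: (D, Q) with payoffs (8, 7).

8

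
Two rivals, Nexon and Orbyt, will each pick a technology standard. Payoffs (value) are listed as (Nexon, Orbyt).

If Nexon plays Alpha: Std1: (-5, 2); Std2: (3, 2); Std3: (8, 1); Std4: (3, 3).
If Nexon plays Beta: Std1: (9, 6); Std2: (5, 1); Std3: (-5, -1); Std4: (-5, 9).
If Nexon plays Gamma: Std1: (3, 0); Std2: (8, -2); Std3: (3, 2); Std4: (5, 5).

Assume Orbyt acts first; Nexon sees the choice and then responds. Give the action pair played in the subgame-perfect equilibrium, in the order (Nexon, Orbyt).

(Beta, Std1)

Solve by backward induction (Orbyt leads).
- Std1: Nexon compares -5, 9, 3 and picks Beta; Orbyt would get 6.
- Std2: Nexon compares 3, 5, 8 and picks Gamma; Orbyt would get -2.
- Std3: Nexon compares 8, -5, 3 and picks Alpha; Orbyt would get 1.
- Std4: Nexon compares 3, -5, 5 and picks Gamma; Orbyt would get 5.
Orbyt's induced payoffs are 6, -2, 1, 5, so Orbyt commits to Std1. Subgame-perfect outcome: (Beta, Std1) with payoffs (9, 6).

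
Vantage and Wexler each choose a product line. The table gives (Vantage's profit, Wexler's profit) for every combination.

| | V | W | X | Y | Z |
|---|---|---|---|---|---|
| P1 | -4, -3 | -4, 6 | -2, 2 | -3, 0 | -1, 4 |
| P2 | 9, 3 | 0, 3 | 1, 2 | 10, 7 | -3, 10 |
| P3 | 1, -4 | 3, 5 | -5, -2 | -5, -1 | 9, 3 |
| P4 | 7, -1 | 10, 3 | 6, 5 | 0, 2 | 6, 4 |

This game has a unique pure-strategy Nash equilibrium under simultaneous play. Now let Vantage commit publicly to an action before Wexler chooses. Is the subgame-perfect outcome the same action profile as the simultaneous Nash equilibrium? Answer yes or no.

Work backward from Wexler's decision.
- P1 → Wexler plays W (best of -3, 6, 2, 0, 4); Vantage gets -4.
- P2 → Wexler plays Z (best of 3, 3, 2, 7, 10); Vantage gets -3.
- P3 → Wexler plays W (best of -4, 5, -2, -1, 3); Vantage gets 3.
- P4 → Wexler plays X (best of -1, 3, 5, 2, 4); Vantage gets 6.
Maximizing over -4, -3, 3, 6, Vantage chooses P4. Subgame-perfect outcome: (P4, X) with payoffs (6, 5).
Now find the simultaneous Nash equilibrium.
Vantage's best replies: V→P2; W→P4; X→P4; Y→P2; Z→P3.
Wexler's best replies: P1→W; P2→Z; P3→W; P4→X.
The unique mutual best reply is (P4, X), giving (6, 5).
Sequential outcome (P4, X) coincides with the Nash profile (P4, X).

yes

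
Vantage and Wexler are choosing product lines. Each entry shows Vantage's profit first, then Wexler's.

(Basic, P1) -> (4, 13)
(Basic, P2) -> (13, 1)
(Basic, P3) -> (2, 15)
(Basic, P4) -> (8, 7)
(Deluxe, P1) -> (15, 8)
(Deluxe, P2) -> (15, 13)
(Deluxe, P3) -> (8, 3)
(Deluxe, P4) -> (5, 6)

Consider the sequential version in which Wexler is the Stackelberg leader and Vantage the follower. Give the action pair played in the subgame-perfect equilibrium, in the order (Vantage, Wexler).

Backward induction with Wexler moving first.
- P1: Vantage compares 4, 15 and picks Deluxe; Wexler would get 8.
- P2: Vantage compares 13, 15 and picks Deluxe; Wexler would get 13.
- P3: Vantage compares 2, 8 and picks Deluxe; Wexler would get 3.
- P4: Vantage compares 8, 5 and picks Basic; Wexler would get 7.
Among 8, 13, 3, 7, the best is 13 at P2. Subgame-perfect outcome: (Deluxe, P2) with payoffs (15, 13).

(Deluxe, P2)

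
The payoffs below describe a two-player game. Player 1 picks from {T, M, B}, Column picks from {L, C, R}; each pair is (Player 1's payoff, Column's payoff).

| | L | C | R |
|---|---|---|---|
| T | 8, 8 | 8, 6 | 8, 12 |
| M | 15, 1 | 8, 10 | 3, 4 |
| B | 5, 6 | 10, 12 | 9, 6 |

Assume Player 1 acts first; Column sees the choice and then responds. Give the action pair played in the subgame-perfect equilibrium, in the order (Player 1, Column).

(B, C)

Column best-responds to each possible Player 1 move:
- T: BR = R, leader payoff 8.
- M: BR = C, leader payoff 8.
- B: BR = C, leader payoff 10.
Player 1's induced payoffs are 8, 8, 10, so Player 1 commits to B. Subgame-perfect outcome: (B, C) with payoffs (10, 12).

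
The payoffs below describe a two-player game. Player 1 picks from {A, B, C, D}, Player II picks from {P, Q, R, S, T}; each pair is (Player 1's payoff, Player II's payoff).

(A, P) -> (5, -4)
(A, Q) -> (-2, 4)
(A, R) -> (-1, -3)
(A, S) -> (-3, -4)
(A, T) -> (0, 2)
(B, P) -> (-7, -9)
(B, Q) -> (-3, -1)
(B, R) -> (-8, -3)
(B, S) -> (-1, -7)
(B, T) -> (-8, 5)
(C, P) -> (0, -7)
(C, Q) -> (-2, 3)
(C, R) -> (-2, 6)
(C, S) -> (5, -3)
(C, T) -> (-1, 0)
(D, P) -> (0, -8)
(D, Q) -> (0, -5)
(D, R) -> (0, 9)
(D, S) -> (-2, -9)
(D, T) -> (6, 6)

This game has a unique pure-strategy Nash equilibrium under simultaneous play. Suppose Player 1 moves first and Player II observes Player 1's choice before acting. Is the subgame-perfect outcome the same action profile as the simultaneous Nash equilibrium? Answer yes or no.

Solve by backward induction (Player 1 leads).
- A → Player II plays Q (best of -4, 4, -3, -4, 2); Player 1 gets -2.
- B → Player II plays T (best of -9, -1, -3, -7, 5); Player 1 gets -8.
- C → Player II plays R (best of -7, 3, 6, -3, 0); Player 1 gets -2.
- D → Player II plays R (best of -8, -5, 9, -9, 6); Player 1 gets 0.
Among -2, -8, -2, 0, the best is 0 at D. Subgame-perfect outcome: (D, R) with payoffs (0, 9).
Under simultaneous play:
Player 1's best replies: P→A; Q→D; R→D; S→C; T→D.
Player II's best replies: A→Q; B→T; C→R; D→R.
The unique mutual best reply is (D, R), giving (0, 9).
Sequential outcome (D, R) coincides with the Nash profile (D, R).

yes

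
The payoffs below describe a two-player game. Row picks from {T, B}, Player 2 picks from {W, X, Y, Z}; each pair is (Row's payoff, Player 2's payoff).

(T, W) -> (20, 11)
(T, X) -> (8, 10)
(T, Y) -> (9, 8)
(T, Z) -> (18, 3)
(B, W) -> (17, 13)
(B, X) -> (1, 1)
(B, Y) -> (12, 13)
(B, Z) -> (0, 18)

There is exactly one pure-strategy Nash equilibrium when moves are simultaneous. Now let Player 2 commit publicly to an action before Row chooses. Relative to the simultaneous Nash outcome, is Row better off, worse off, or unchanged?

Solve by backward induction (Player 2 leads).
- W: BR = T, leader payoff 11.
- X: BR = T, leader payoff 10.
- Y: BR = B, leader payoff 13.
- Z: BR = T, leader payoff 3.
Among 11, 10, 13, 3, the best is 13 at Y. Subgame-perfect outcome: (B, Y) with payoffs (12, 13).
Now find the simultaneous Nash equilibrium.
Row's best replies: W→T; X→T; Y→B; Z→T.
Player 2's best replies: T→W; B→Z.
Only (T, W) has each player best-responding; Nash payoffs (20, 11).
Row earns 12 sequentially versus 20 at the Nash outcome: worse off.

worse off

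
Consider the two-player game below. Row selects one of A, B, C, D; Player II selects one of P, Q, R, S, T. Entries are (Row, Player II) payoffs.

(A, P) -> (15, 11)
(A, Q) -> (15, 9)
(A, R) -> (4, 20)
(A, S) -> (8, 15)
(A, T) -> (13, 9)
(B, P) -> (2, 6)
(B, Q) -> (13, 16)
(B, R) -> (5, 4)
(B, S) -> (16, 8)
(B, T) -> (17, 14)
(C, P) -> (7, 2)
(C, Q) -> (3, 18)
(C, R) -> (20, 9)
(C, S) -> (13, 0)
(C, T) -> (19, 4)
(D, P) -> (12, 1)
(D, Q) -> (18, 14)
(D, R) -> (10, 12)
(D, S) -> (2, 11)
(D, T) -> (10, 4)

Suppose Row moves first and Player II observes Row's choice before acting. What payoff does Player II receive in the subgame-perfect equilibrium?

14

Work backward from Player II's decision.
- A: BR = R, leader payoff 4.
- B: BR = Q, leader payoff 13.
- C: BR = Q, leader payoff 3.
- D: BR = Q, leader payoff 18.
Among 4, 13, 3, 18, the best is 18 at D. Subgame-perfect outcome: (D, Q) with payoffs (18, 14).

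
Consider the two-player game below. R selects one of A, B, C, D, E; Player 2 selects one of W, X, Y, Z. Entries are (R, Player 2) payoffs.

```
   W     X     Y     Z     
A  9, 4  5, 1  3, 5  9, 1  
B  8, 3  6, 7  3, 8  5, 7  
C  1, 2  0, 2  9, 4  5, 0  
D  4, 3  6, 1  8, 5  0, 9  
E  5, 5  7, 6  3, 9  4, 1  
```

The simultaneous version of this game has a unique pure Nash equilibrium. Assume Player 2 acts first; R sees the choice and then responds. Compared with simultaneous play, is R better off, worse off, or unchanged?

R best-responds to each possible Player 2 move:
- W: R compares 9, 8, 1, 4, 5 and picks A; Player 2 would get 4.
- X: R compares 5, 6, 0, 6, 7 and picks E; Player 2 would get 6.
- Y: R compares 3, 3, 9, 8, 3 and picks C; Player 2 would get 4.
- Z: R compares 9, 5, 5, 0, 4 and picks A; Player 2 would get 1.
Player 2's induced payoffs are 4, 6, 4, 1, so Player 2 commits to X. Subgame-perfect outcome: (E, X) with payoffs (7, 6).
For the simultaneous game, intersect best replies.
R's best replies: W→A; X→E; Y→C; Z→A.
Player 2's best replies: A→Y; B→Y; C→Y; D→Z; E→Y.
Only (C, Y) has each player best-responding; Nash payoffs (9, 4).
R earns 7 sequentially versus 9 at the Nash outcome: worse off.

worse off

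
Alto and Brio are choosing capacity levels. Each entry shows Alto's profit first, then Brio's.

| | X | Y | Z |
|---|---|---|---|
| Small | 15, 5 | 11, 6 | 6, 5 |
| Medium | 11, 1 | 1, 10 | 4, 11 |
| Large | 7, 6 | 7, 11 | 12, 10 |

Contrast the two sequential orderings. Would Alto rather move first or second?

second

If Alto leads: Brio's best replies are Small→Y, Medium→Z, Large→Y; Alto's induced payoffs 11, 4, 7; outcome (Small, Y), payoffs (11, 6).
If Brio leads: Alto's best replies are X→Small, Y→Small, Z→Large; Brio's induced payoffs 5, 6, 10; outcome (Large, Z), payoffs (12, 10).
Alto gets 11 moving first and 12 moving second, so Alto prefers to move second.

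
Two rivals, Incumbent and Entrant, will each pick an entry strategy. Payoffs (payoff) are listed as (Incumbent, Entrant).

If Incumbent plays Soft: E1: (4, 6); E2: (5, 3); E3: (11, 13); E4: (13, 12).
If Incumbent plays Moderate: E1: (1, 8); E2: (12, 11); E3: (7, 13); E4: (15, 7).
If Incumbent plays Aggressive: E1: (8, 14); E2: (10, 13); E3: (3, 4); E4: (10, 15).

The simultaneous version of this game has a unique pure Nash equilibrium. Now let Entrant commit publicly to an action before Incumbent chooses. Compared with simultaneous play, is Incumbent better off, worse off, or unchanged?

Incumbent best-responds to each possible Entrant move:
- E1: Incumbent compares 4, 1, 8 and picks Aggressive; Entrant would get 14.
- E2: Incumbent compares 5, 12, 10 and picks Moderate; Entrant would get 11.
- E3: Incumbent compares 11, 7, 3 and picks Soft; Entrant would get 13.
- E4: Incumbent compares 13, 15, 10 and picks Moderate; Entrant would get 7.
Entrant's induced payoffs are 14, 11, 13, 7, so Entrant commits to E1. Subgame-perfect outcome: (Aggressive, E1) with payoffs (8, 14).
Now find the simultaneous Nash equilibrium.
Incumbent's best replies: E1→Aggressive; E2→Moderate; E3→Soft; E4→Moderate.
Entrant's best replies: Soft→E3; Moderate→E3; Aggressive→E4.
The unique mutual best reply is (Soft, E3), giving (11, 13).
Incumbent earns 8 sequentially versus 11 at the Nash outcome: worse off.

worse off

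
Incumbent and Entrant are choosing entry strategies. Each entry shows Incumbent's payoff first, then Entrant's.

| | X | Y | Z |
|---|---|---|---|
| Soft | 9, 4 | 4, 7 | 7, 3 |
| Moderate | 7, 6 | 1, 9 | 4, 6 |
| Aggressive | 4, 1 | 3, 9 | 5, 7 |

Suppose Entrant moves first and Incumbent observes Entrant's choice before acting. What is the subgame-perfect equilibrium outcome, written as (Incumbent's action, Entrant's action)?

Incumbent best-responds to each possible Entrant move:
- X → Incumbent plays Soft (best of 9, 7, 4); Entrant gets 4.
- Y → Incumbent plays Soft (best of 4, 1, 3); Entrant gets 7.
- Z → Incumbent plays Soft (best of 7, 4, 5); Entrant gets 3.
Entrant's induced payoffs are 4, 7, 3, so Entrant commits to Y. Subgame-perfect outcome: (Soft, Y) with payoffs (4, 7).

(Soft, Y)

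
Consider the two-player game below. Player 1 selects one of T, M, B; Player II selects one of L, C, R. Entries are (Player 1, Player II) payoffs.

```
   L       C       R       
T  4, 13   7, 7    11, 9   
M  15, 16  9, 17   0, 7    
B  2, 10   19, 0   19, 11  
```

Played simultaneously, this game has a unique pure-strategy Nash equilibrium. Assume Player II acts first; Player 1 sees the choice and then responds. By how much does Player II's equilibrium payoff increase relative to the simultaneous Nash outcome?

Work backward from Player 1's decision.
- L: Player 1 compares 4, 15, 2 and picks M; Player II would get 16.
- C: Player 1 compares 7, 9, 19 and picks B; Player II would get 0.
- R: Player 1 compares 11, 0, 19 and picks B; Player II would get 11.
Player II's induced payoffs are 16, 0, 11, so Player II commits to L. Subgame-perfect outcome: (M, L) with payoffs (15, 16).
For the simultaneous game, intersect best replies.
Player 1's best replies: L→M; C→B; R→B.
Player II's best replies: T→L; M→C; B→R.
The unique mutual best reply is (B, R), giving (19, 11).
Player II's commitment gain: 16 − 11 = 5.

5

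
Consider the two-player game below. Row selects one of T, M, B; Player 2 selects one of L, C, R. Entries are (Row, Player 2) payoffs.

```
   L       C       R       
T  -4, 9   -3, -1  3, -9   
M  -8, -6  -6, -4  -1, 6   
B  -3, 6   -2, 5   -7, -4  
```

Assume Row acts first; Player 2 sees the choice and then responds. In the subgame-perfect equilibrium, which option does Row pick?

Solve by backward induction (Row leads).
- T → Player 2 plays L (best of 9, -1, -9); Row gets -4.
- M → Player 2 plays R (best of -6, -4, 6); Row gets -1.
- B → Player 2 plays L (best of 6, 5, -4); Row gets -3.
Among -4, -1, -3, the best is -1 at M. Subgame-perfect outcome: (M, R) with payoffs (-1, 6).

M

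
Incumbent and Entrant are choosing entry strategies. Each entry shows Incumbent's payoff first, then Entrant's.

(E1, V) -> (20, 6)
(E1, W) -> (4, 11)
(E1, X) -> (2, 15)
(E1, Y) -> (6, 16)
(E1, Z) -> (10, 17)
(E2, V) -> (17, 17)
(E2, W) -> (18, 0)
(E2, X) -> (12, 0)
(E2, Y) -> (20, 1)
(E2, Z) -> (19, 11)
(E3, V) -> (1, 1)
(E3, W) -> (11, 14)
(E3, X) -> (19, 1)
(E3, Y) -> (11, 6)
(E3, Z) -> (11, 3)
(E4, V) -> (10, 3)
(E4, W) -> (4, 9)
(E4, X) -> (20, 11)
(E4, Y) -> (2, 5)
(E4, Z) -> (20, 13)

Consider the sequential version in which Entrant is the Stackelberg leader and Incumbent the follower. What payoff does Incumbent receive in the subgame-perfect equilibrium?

Work backward from Incumbent's decision.
- V → Incumbent plays E1 (best of 20, 17, 1, 10); Entrant gets 6.
- W → Incumbent plays E2 (best of 4, 18, 11, 4); Entrant gets 0.
- X → Incumbent plays E4 (best of 2, 12, 19, 20); Entrant gets 11.
- Y → Incumbent plays E2 (best of 6, 20, 11, 2); Entrant gets 1.
- Z → Incumbent plays E4 (best of 10, 19, 11, 20); Entrant gets 13.
Among 6, 0, 11, 1, 13, the best is 13 at Z. Subgame-perfect outcome: (E4, Z) with payoffs (20, 13).

20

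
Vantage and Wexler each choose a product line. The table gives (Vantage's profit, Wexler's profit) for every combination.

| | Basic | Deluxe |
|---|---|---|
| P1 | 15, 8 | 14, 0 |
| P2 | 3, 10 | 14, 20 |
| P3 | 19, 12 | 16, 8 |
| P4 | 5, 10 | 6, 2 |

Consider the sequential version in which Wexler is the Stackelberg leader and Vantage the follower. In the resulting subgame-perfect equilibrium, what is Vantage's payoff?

Backward induction with Wexler moving first.
- Basic: Vantage compares 15, 3, 19, 5 and picks P3; Wexler would get 12.
- Deluxe: Vantage compares 14, 14, 16, 6 and picks P3; Wexler would get 8.
Wexler's induced payoffs are 12, 8, so Wexler commits to Basic. Subgame-perfect outcome: (P3, Basic) with payoffs (19, 12).

19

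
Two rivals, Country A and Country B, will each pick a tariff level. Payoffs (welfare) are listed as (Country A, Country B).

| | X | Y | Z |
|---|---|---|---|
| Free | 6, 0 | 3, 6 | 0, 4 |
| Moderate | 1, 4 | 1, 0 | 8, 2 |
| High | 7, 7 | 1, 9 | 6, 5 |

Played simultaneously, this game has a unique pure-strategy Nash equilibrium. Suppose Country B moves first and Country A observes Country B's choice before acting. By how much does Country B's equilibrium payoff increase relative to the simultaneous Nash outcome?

Solve by backward induction (Country B leads).
- X → Country A plays High (best of 6, 1, 7); Country B gets 7.
- Y → Country A plays Free (best of 3, 1, 1); Country B gets 6.
- Z → Country A plays Moderate (best of 0, 8, 6); Country B gets 2.
Country B's induced payoffs are 7, 6, 2, so Country B commits to X. Subgame-perfect outcome: (High, X) with payoffs (7, 7).
For the simultaneous game, intersect best replies.
Country A's best replies: X→High; Y→Free; Z→Moderate.
Country B's best replies: Free→Y; Moderate→X; High→Y.
Only (Free, Y) has each player best-responding; Nash payoffs (3, 6).
Country B's commitment gain: 7 − 6 = 1.

1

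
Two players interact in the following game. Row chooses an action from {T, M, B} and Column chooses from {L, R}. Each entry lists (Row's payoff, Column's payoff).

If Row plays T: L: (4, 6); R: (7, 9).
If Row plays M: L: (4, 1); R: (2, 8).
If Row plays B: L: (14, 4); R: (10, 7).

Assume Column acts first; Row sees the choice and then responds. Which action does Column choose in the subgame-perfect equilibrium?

Row best-responds to each possible Column move:
- L: BR = B, leader payoff 4.
- R: BR = B, leader payoff 7.
Maximizing over 4, 7, Column chooses R. Subgame-perfect outcome: (B, R) with payoffs (10, 7).

R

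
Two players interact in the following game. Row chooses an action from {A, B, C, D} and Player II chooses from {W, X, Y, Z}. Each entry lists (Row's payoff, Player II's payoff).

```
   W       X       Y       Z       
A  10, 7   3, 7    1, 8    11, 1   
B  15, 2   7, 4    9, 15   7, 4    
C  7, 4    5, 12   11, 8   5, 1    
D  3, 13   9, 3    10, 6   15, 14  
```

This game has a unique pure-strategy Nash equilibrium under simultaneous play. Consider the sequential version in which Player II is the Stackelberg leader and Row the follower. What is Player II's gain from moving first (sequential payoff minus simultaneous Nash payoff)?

0

Backward induction with Player II moving first.
- W: BR = B, leader payoff 2.
- X: BR = D, leader payoff 3.
- Y: BR = C, leader payoff 8.
- Z: BR = D, leader payoff 14.
Player II's induced payoffs are 2, 3, 8, 14, so Player II commits to Z. Subgame-perfect outcome: (D, Z) with payoffs (15, 14).
For the simultaneous game, intersect best replies.
Row's best replies: W→B; X→D; Y→C; Z→D.
Player II's best replies: A→Y; B→Y; C→X; D→Z.
Only (D, Z) has each player best-responding; Nash payoffs (15, 14).
Player II's commitment gain: 14 − 14 = 0.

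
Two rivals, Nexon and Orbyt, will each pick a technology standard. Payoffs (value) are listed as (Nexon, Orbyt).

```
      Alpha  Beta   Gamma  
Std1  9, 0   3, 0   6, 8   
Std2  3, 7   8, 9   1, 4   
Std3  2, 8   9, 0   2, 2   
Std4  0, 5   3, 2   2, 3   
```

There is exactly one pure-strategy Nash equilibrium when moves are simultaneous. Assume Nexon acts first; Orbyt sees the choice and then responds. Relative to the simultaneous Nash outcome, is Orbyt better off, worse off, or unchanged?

better off

Backward induction with Nexon moving first.
- Std1: BR = Gamma, leader payoff 6.
- Std2: BR = Beta, leader payoff 8.
- Std3: BR = Alpha, leader payoff 2.
- Std4: BR = Alpha, leader payoff 0.
Maximizing over 6, 8, 2, 0, Nexon chooses Std2. Subgame-perfect outcome: (Std2, Beta) with payoffs (8, 9).
For the simultaneous game, intersect best replies.
Nexon's best replies: Alpha→Std1; Beta→Std3; Gamma→Std1.
Orbyt's best replies: Std1→Gamma; Std2→Beta; Std3→Alpha; Std4→Alpha.
Only (Std1, Gamma) has each player best-responding; Nash payoffs (6, 8).
Orbyt earns 9 sequentially versus 8 at the Nash outcome: better off.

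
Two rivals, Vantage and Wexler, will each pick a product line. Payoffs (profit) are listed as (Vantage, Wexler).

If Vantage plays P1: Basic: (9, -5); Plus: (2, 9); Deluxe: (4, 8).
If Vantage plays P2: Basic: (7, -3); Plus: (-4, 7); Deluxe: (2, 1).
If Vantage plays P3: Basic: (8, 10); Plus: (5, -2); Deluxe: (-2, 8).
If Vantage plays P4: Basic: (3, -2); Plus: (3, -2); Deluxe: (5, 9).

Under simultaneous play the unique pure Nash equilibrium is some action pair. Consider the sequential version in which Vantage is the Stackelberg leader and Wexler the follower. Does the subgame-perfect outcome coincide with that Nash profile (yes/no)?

Wexler best-responds to each possible Vantage move:
- P1: BR = Plus, leader payoff 2.
- P2: BR = Plus, leader payoff -4.
- P3: BR = Basic, leader payoff 8.
- P4: BR = Deluxe, leader payoff 5.
Maximizing over 2, -4, 8, 5, Vantage chooses P3. Subgame-perfect outcome: (P3, Basic) with payoffs (8, 10).
Under simultaneous play:
Vantage's best replies: Basic→P1; Plus→P3; Deluxe→P4.
Wexler's best replies: P1→Plus; P2→Plus; P3→Basic; P4→Deluxe.
The unique mutual best reply is (P4, Deluxe), giving (5, 9).
Sequential outcome (P3, Basic) differs from the Nash profile (P4, Deluxe).

no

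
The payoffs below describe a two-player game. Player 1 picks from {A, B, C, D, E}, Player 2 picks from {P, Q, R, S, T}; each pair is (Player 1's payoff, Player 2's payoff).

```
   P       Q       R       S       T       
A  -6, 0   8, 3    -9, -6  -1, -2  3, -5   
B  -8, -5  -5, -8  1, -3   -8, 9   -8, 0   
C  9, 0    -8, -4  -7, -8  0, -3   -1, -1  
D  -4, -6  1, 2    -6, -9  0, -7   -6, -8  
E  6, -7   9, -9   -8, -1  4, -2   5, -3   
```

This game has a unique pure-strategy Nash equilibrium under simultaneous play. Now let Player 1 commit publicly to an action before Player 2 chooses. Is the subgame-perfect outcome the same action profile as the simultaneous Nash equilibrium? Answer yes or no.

Backward induction with Player 1 moving first.
- A: BR = Q, leader payoff 8.
- B: BR = S, leader payoff -8.
- C: BR = P, leader payoff 9.
- D: BR = Q, leader payoff 1.
- E: BR = R, leader payoff -8.
Maximizing over 8, -8, 9, 1, -8, Player 1 chooses C. Subgame-perfect outcome: (C, P) with payoffs (9, 0).
Under simultaneous play:
Player 1's best replies: P→C; Q→E; R→B; S→E; T→E.
Player 2's best replies: A→Q; B→S; C→P; D→Q; E→R.
Only (C, P) has each player best-responding; Nash payoffs (9, 0).
Sequential outcome (C, P) coincides with the Nash profile (C, P).

yes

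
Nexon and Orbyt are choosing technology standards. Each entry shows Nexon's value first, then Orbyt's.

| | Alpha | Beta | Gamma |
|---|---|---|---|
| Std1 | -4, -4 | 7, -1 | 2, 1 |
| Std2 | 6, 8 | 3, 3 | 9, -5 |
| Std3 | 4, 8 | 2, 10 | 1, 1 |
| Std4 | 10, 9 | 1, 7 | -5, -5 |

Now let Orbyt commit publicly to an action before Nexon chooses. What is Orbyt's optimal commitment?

Alpha

Backward induction with Orbyt moving first.
- Alpha: Nexon compares -4, 6, 4, 10 and picks Std4; Orbyt would get 9.
- Beta: Nexon compares 7, 3, 2, 1 and picks Std1; Orbyt would get -1.
- Gamma: Nexon compares 2, 9, 1, -5 and picks Std2; Orbyt would get -5.
Orbyt's induced payoffs are 9, -1, -5, so Orbyt commits to Alpha. Subgame-perfect outcome: (Std4, Alpha) with payoffs (10, 9).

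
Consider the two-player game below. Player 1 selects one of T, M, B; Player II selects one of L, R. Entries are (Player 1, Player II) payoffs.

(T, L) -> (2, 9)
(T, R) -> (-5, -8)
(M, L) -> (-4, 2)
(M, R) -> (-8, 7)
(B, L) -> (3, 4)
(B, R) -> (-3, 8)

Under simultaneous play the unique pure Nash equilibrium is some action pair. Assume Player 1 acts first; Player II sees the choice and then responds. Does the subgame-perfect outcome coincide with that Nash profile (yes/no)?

Backward induction with Player 1 moving first.
- T: BR = L, leader payoff 2.
- M: BR = R, leader payoff -8.
- B: BR = R, leader payoff -3.
Among 2, -8, -3, the best is 2 at T. Subgame-perfect outcome: (T, L) with payoffs (2, 9).
Now find the simultaneous Nash equilibrium.
Player 1's best replies: L→B; R→B.
Player II's best replies: T→L; M→R; B→R.
The unique mutual best reply is (B, R), giving (-3, 8).
Sequential outcome (T, L) differs from the Nash profile (B, R).

no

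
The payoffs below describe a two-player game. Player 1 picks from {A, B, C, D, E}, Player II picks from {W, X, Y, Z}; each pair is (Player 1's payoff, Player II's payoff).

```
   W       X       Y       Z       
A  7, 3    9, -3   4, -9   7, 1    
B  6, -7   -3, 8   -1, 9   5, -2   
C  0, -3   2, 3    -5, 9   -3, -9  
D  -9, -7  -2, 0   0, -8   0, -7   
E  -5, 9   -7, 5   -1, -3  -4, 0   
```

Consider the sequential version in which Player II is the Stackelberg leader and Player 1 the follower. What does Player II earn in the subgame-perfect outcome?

Work backward from Player 1's decision.
- W: Player 1 compares 7, 6, 0, -9, -5 and picks A; Player II would get 3.
- X: Player 1 compares 9, -3, 2, -2, -7 and picks A; Player II would get -3.
- Y: Player 1 compares 4, -1, -5, 0, -1 and picks A; Player II would get -9.
- Z: Player 1 compares 7, 5, -3, 0, -4 and picks A; Player II would get 1.
Maximizing over 3, -3, -9, 1, Player II chooses W. Subgame-perfect outcome: (A, W) with payoffs (7, 3).

3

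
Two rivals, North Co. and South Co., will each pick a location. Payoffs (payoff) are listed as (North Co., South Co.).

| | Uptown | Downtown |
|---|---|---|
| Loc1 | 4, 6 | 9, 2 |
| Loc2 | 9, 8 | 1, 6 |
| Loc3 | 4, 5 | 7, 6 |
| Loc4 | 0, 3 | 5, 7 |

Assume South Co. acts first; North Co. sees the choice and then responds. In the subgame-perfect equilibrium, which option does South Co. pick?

Uptown

Solve by backward induction (South Co. leads).
- Uptown: BR = Loc2, leader payoff 8.
- Downtown: BR = Loc1, leader payoff 2.
Maximizing over 8, 2, South Co. chooses Uptown. Subgame-perfect outcome: (Loc2, Uptown) with payoffs (9, 8).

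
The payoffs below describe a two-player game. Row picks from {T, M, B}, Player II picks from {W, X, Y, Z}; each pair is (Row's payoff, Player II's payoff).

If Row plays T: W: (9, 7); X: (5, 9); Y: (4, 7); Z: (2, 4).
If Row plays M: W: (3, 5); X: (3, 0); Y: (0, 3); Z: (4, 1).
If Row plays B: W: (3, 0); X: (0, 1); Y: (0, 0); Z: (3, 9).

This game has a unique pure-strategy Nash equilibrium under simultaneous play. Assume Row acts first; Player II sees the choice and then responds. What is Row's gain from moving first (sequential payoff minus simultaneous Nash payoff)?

0

Player II best-responds to each possible Row move:
- T → Player II plays X (best of 7, 9, 7, 4); Row gets 5.
- M → Player II plays W (best of 5, 0, 3, 1); Row gets 3.
- B → Player II plays Z (best of 0, 1, 0, 9); Row gets 3.
Row's induced payoffs are 5, 3, 3, so Row commits to T. Subgame-perfect outcome: (T, X) with payoffs (5, 9).
Under simultaneous play:
Row's best replies: W→T; X→T; Y→T; Z→M.
Player II's best replies: T→X; M→W; B→Z.
The unique mutual best reply is (T, X), giving (5, 9).
Row's commitment gain: 5 − 5 = 0.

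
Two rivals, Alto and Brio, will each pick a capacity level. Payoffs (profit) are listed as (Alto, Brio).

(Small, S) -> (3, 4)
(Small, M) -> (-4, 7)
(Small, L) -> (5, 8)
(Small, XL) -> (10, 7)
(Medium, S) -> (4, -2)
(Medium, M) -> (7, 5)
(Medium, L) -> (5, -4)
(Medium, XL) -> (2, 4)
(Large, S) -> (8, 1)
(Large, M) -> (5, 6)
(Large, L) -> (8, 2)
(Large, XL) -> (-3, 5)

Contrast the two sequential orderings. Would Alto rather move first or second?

second

If Alto leads: Brio's best replies are Small→L, Medium→M, Large→M; Alto's induced payoffs 5, 7, 5; outcome (Medium, M), payoffs (7, 5).
If Brio leads: Alto's best replies are S→Large, M→Medium, L→Large, XL→Small; Brio's induced payoffs 1, 5, 2, 7; outcome (Small, XL), payoffs (10, 7).
Alto gets 7 moving first and 10 moving second, so Alto prefers to move second.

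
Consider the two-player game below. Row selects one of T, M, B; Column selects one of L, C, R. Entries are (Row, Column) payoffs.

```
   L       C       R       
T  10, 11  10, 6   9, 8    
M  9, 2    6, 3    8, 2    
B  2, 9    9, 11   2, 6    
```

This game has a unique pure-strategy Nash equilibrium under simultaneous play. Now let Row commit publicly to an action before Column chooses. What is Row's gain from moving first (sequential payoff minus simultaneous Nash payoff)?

0

Work backward from Column's decision.
- T → Column plays L (best of 11, 6, 8); Row gets 10.
- M → Column plays C (best of 2, 3, 2); Row gets 6.
- B → Column plays C (best of 9, 11, 6); Row gets 9.
Row's induced payoffs are 10, 6, 9, so Row commits to T. Subgame-perfect outcome: (T, L) with payoffs (10, 11).
Under simultaneous play:
Row's best replies: L→T; C→T; R→T.
Column's best replies: T→L; M→C; B→C.
Only (T, L) has each player best-responding; Nash payoffs (10, 11).
Row's commitment gain: 10 − 10 = 0.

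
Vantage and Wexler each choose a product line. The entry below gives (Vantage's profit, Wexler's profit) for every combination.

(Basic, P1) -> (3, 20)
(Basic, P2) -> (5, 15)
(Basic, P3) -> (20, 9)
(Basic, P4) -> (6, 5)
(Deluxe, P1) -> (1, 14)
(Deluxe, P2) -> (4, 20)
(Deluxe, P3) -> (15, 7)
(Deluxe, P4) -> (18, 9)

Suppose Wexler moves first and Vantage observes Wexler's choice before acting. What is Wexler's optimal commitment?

P1

Solve by backward induction (Wexler leads).
- P1 → Vantage plays Basic (best of 3, 1); Wexler gets 20.
- P2 → Vantage plays Basic (best of 5, 4); Wexler gets 15.
- P3 → Vantage plays Basic (best of 20, 15); Wexler gets 9.
- P4 → Vantage plays Deluxe (best of 6, 18); Wexler gets 9.
Among 20, 15, 9, 9, the best is 20 at P1. Subgame-perfect outcome: (Basic, P1) with payoffs (3, 20).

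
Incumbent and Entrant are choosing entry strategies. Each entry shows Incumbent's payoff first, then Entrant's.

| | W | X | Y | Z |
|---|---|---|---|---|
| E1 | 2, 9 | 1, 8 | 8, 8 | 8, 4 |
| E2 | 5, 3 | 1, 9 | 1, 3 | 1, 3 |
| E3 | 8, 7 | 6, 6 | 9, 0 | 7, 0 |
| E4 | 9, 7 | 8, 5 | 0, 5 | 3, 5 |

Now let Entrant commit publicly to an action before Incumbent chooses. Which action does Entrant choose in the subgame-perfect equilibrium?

Incumbent best-responds to each possible Entrant move:
- W → Incumbent plays E4 (best of 2, 5, 8, 9); Entrant gets 7.
- X → Incumbent plays E4 (best of 1, 1, 6, 8); Entrant gets 5.
- Y → Incumbent plays E3 (best of 8, 1, 9, 0); Entrant gets 0.
- Z → Incumbent plays E1 (best of 8, 1, 7, 3); Entrant gets 4.
Maximizing over 7, 5, 0, 4, Entrant chooses W. Subgame-perfect outcome: (E4, W) with payoffs (9, 7).

W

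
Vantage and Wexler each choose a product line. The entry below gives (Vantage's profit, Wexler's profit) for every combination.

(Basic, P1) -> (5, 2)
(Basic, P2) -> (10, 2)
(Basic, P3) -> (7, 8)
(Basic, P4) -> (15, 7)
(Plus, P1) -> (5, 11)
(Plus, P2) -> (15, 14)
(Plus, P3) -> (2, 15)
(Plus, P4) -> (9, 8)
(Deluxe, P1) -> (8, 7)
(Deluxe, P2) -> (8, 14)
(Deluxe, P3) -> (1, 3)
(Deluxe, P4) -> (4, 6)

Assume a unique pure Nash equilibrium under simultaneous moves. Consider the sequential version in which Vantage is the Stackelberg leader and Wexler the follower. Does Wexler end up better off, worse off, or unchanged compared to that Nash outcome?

Solve by backward induction (Vantage leads).
- Basic: Wexler compares 2, 2, 8, 7 and picks P3; Vantage would get 7.
- Plus: Wexler compares 11, 14, 15, 8 and picks P3; Vantage would get 2.
- Deluxe: Wexler compares 7, 14, 3, 6 and picks P2; Vantage would get 8.
Maximizing over 7, 2, 8, Vantage chooses Deluxe. Subgame-perfect outcome: (Deluxe, P2) with payoffs (8, 14).
Under simultaneous play:
Vantage's best replies: P1→Deluxe; P2→Plus; P3→Basic; P4→Basic.
Wexler's best replies: Basic→P3; Plus→P3; Deluxe→P2.
Only (Basic, P3) has each player best-responding; Nash payoffs (7, 8).
Wexler earns 14 sequentially versus 8 at the Nash outcome: better off.

better off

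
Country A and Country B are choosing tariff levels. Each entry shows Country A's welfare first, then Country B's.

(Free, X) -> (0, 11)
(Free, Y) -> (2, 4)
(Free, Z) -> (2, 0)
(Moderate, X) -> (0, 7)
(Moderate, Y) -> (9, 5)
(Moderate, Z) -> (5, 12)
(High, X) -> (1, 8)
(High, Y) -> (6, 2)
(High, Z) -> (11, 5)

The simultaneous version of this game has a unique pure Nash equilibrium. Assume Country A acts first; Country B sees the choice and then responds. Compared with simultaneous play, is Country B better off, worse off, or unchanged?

better off

Solve by backward induction (Country A leads).
- Free → Country B plays X (best of 11, 4, 0); Country A gets 0.
- Moderate → Country B plays Z (best of 7, 5, 12); Country A gets 5.
- High → Country B plays X (best of 8, 2, 5); Country A gets 1.
Country A's induced payoffs are 0, 5, 1, so Country A commits to Moderate. Subgame-perfect outcome: (Moderate, Z) with payoffs (5, 12).
Under simultaneous play:
Country A's best replies: X→High; Y→Moderate; Z→High.
Country B's best replies: Free→X; Moderate→Z; High→X.
Only (High, X) has each player best-responding; Nash payoffs (1, 8).
Country B earns 12 sequentially versus 8 at the Nash outcome: better off.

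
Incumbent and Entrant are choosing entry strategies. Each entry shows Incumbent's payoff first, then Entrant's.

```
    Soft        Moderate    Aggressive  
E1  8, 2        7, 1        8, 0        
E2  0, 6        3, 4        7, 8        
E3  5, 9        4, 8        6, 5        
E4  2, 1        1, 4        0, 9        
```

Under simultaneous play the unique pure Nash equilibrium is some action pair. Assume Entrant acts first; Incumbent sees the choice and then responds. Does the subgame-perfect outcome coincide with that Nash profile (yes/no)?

yes

Solve by backward induction (Entrant leads).
- Soft: BR = E1, leader payoff 2.
- Moderate: BR = E1, leader payoff 1.
- Aggressive: BR = E1, leader payoff 0.
Among 2, 1, 0, the best is 2 at Soft. Subgame-perfect outcome: (E1, Soft) with payoffs (8, 2).
For the simultaneous game, intersect best replies.
Incumbent's best replies: Soft→E1; Moderate→E1; Aggressive→E1.
Entrant's best replies: E1→Soft; E2→Aggressive; E3→Soft; E4→Aggressive.
The unique mutual best reply is (E1, Soft), giving (8, 2).
Sequential outcome (E1, Soft) coincides with the Nash profile (E1, Soft).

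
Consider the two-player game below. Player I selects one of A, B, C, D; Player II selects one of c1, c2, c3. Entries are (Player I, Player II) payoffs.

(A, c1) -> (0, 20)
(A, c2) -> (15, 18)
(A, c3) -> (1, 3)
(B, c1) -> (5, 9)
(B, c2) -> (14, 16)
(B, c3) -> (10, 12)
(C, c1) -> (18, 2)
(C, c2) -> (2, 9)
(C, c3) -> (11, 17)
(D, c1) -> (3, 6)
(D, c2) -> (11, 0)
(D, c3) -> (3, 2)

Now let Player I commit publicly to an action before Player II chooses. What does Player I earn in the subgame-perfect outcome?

Player II best-responds to each possible Player I move:
- A → Player II plays c1 (best of 20, 18, 3); Player I gets 0.
- B → Player II plays c2 (best of 9, 16, 12); Player I gets 14.
- C → Player II plays c3 (best of 2, 9, 17); Player I gets 11.
- D → Player II plays c1 (best of 6, 0, 2); Player I gets 3.
Maximizing over 0, 14, 11, 3, Player I chooses B. Subgame-perfect outcome: (B, c2) with payoffs (14, 16).

14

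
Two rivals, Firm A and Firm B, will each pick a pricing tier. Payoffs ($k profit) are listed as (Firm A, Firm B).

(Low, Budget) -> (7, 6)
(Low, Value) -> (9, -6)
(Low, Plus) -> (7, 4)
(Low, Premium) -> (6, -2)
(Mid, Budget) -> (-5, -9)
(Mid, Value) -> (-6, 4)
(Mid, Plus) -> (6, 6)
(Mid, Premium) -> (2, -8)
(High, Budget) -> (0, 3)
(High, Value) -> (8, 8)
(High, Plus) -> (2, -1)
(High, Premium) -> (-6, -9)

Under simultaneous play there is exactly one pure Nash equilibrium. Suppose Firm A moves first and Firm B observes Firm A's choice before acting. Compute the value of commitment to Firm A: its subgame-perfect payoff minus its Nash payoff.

1

Firm B best-responds to each possible Firm A move:
- Low: BR = Budget, leader payoff 7.
- Mid: BR = Plus, leader payoff 6.
- High: BR = Value, leader payoff 8.
Among 7, 6, 8, the best is 8 at High. Subgame-perfect outcome: (High, Value) with payoffs (8, 8).
For the simultaneous game, intersect best replies.
Firm A's best replies: Budget→Low; Value→Low; Plus→Low; Premium→Low.
Firm B's best replies: Low→Budget; Mid→Plus; High→Value.
The unique mutual best reply is (Low, Budget), giving (7, 6).
Firm A's commitment gain: 8 − 7 = 1.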